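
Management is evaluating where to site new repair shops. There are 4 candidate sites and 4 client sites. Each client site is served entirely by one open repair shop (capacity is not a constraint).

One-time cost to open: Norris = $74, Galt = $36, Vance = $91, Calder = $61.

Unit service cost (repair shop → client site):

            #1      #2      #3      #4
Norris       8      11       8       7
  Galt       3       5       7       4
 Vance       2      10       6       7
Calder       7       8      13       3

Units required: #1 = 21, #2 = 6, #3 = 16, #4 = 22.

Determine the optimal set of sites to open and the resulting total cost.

Open Galt only; minimum total cost 329.

For any fixed open set, each client site goes to its cheapest open site; total = fixed + service.
{Galt}: #1→Galt 3·21=63, #2→Galt 5·6=30, #3→Galt 7·16=112, #4→Galt 4·22=88. Service 293; fixed 36; total 329.
{Galt, Calder}: #1→Galt 3·21=63, #2→Galt 5·6=30, #3→Galt 7·16=112, #4→Calder 3·22=66. Service 271; fixed 97; total 368.
{Galt, Vance}: #1→Vance 2·21=42, #2→Galt 5·6=30, #3→Vance 6·16=96, #4→Galt 4·22=88. Service 256; fixed 127; total 383.
{Norris, Galt, Vance, Calder}: service 234 + fixed 262 = 496
(All 15 nonempty subsets were checked; Galt only is lowest.)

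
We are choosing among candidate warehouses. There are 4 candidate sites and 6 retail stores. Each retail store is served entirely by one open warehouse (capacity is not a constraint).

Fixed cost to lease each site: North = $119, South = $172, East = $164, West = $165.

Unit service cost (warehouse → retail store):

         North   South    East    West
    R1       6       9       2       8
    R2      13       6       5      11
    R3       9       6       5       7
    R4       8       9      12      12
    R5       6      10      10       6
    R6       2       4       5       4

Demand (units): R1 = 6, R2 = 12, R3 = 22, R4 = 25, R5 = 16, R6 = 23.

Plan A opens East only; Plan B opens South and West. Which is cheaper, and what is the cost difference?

Plan A is cheaper by 81.

Plan A: {East}: R1→East 2·6=12, R2→East 5·12=60, R3→East 5·22=110, R4→East 12·25=300, R5→East 10·16=160, R6→East 5·23=115. Service 757; fixed 164; total 921.
Plan B: {South, West}: R1→West 8·6=48, R2→South 6·12=72, R3→South 6·22=132, R4→South 9·25=225, R5→West 6·16=96, R6→South 4·23=92. Service 665; fixed 337; total 1002.
Difference: |921 − 1002| = 81.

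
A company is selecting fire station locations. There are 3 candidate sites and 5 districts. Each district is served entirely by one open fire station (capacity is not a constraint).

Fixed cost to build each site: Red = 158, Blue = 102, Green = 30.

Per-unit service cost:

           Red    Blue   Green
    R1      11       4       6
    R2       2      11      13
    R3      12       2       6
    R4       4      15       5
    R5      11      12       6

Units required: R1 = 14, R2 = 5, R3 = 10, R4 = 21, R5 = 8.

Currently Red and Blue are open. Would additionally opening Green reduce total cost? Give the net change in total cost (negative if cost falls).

Current service cost with {Red, Blue}: 258.
Adding Green: each district re-picks its cheapest; new service cost 218, saving 40.
Extra fixed cost: 30. Net change = 30 − 40 = -10.
(Totals: 518 → 508.)

Yes — net change −10 (cost falls by 10).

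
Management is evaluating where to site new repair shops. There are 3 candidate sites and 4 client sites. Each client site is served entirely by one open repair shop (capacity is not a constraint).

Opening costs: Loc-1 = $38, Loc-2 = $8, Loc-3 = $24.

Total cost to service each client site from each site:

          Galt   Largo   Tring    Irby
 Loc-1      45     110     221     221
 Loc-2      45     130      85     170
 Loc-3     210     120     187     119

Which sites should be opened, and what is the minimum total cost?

Open Loc-2 and Loc-3; minimum total cost 401.

For any fixed open set, each client site goes to its cheapest open site; total = fixed + service.
{Loc-2, Loc-3}: Galt→Loc-2 45, Largo→Loc-3 120, Tring→Loc-2 85, Irby→Loc-3 119. Service 369; fixed 32; total 401.
{Loc-1, Loc-2, Loc-3}: service 359 + fixed 70 = 429
{Loc-2}: service 430 + fixed 8 = 438
No other subset beats 401.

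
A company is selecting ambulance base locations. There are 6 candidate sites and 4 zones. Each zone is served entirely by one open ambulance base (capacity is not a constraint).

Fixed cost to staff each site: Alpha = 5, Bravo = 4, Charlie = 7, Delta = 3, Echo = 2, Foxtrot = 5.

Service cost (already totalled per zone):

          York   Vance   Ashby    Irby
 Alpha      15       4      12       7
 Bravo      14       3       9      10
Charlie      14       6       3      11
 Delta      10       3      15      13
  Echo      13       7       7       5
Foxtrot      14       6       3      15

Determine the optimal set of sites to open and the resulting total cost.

For any fixed open set, each zone goes to its cheapest open site; total = fixed + service.
{Delta, Echo}: York→Delta 10, Vance→Delta 3, Ashby→Echo 7, Irby→Echo 5. Service 25; fixed 5; total 30.
{Delta, Echo, Foxtrot}: service 21 + fixed 10 = 31
{Charlie, Delta, Echo}: service 21 + fixed 12 = 33
{Alpha, Bravo, Charlie, Delta, Echo, Foxtrot}: York→Delta 10, Vance→Bravo 3, Ashby→Charlie 3, Irby→Echo 5. Service 21; fixed 26; total 47.
No other subset beats 30.

Open Delta and Echo; minimum total cost 30.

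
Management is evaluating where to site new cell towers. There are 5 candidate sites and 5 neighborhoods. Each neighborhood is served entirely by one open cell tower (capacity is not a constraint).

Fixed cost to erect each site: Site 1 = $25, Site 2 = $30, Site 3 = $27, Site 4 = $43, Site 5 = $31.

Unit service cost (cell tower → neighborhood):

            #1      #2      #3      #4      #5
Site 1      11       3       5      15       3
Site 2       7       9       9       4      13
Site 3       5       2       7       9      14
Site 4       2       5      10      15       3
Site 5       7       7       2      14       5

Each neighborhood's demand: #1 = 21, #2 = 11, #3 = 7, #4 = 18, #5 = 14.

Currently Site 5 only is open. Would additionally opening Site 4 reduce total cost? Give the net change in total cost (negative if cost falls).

Current service cost with {Site 5}: 560.
Adding Site 4: each neighborhood re-picks its cheapest; new service cost 405, saving 155.
Extra fixed cost: 43. Net change = 43 − 155 = -112.
(Totals: 591 → 479.)

Yes — net change −112 (cost falls by 112).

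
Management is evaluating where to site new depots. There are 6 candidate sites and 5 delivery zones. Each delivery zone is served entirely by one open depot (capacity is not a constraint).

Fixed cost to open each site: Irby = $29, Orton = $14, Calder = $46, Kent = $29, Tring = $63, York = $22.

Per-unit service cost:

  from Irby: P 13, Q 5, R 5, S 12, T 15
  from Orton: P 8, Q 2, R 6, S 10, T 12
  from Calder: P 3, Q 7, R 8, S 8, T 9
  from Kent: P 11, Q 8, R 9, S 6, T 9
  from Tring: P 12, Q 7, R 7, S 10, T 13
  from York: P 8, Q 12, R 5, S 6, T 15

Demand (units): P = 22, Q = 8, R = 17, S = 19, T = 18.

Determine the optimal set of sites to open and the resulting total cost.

For any fixed open set, each delivery zone goes to its cheapest open site; total = fixed + service.
{Orton, Calder, York}: P→Calder 3·22=66, Q→Orton 2·8=16, R→York 5·17=85, S→York 6·19=114, T→Calder 9·18=162. Service 443; fixed 82; total 525.
{Orton, Calder, Kent}: service 460 + fixed 89 = 549
{Calder, York}: service 483 + fixed 68 = 551
{Irby, Orton, Calder, Kent, Tring, York}: P→Calder 3·22=66, Q→Orton 2·8=16, R→Irby 5·17=85, S→Kent 6·19=114, T→Calder 9·18=162. Service 443; fixed 203; total 646.
No other subset beats 525.

Open Orton, Calder and York; minimum total cost 525.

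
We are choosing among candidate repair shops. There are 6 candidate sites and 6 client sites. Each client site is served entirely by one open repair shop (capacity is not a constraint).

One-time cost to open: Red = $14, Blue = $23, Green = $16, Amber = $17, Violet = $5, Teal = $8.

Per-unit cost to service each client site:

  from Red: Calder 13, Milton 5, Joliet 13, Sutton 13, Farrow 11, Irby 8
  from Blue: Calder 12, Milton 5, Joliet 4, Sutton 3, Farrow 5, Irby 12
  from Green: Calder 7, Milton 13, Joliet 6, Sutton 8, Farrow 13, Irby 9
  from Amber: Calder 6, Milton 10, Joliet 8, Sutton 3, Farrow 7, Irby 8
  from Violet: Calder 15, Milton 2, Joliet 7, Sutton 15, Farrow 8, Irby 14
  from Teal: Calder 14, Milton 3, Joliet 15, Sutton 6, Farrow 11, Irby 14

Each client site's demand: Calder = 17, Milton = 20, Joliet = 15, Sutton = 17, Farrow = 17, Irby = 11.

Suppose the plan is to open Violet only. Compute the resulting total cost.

Each client site is assigned to its cheapest site among the open ones.
{Violet}: Calder→Violet 15·17=255, Milton→Violet 2·20=40, Joliet→Violet 7·15=105, Sutton→Violet 15·17=255, Farrow→Violet 8·17=136, Irby→Violet 14·11=154. Service 945; fixed 5; total 950.

Total cost: 950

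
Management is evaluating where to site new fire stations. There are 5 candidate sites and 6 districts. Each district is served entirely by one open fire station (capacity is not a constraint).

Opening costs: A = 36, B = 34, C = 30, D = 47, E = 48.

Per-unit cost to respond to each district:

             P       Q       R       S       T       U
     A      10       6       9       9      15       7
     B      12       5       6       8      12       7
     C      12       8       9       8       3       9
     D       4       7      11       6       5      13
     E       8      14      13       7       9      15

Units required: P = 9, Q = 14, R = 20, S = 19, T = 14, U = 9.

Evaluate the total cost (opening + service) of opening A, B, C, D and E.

Total cost: 640

Each district is assigned to its cheapest site among the open ones.
{A, B, C, D, E}: P→D 4·9=36, Q→B 5·14=70, R→B 6·20=120, S→D 6·19=114, T→C 3·14=42, U→A 7·9=63. Service 445; fixed 195; total 640.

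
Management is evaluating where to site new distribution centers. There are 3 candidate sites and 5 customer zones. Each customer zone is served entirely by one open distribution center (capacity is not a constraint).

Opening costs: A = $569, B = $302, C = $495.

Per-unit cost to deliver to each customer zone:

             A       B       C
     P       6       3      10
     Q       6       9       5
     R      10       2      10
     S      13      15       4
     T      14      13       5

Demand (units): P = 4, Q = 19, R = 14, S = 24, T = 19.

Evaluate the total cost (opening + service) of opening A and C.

Each customer zone is assigned to its cheapest site among the open ones.
{A, C}: P→A 6·4=24, Q→C 5·19=95, R→A 10·14=140, S→C 4·24=96, T→C 5·19=95. Service 450; fixed 1064; total 1514.

Total cost: 1514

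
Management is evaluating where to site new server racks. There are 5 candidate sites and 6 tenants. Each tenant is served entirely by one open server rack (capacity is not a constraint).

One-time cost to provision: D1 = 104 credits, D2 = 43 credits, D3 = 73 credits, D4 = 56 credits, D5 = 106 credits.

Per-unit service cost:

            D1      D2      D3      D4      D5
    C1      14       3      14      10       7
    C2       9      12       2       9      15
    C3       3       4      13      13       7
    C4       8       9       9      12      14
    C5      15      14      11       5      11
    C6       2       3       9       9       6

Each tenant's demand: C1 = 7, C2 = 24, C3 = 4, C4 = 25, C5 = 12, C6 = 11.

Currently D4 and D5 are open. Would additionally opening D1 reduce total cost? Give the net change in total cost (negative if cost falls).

Yes — net change −56 (cost falls by 56).

Current service cost with {D4, D5}: 719.
Adding D1: each tenant re-picks its cheapest; new service cost 559, saving 160.
Extra fixed cost: 104. Net change = 104 − 160 = -56.
(Totals: 881 → 825.)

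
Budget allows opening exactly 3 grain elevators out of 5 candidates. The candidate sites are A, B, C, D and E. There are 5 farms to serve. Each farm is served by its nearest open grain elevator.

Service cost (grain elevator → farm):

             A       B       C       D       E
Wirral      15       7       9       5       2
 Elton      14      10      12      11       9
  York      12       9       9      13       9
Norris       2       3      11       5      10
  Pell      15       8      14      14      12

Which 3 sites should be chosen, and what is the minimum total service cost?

With exactly 3 open, each farm uses its cheapest among the chosen.
{A, B, E}: Wirral→E 2, Elton→E 9, York→B 9, Norris→A 2, Pell→B 8. Service cost 30.
{B, C, E}: service cost 31
{B, D, E}: service cost 31
Among all 10 size-3 choices, {A, B, E} is lowest.

Choose A, B and E; total service cost 30.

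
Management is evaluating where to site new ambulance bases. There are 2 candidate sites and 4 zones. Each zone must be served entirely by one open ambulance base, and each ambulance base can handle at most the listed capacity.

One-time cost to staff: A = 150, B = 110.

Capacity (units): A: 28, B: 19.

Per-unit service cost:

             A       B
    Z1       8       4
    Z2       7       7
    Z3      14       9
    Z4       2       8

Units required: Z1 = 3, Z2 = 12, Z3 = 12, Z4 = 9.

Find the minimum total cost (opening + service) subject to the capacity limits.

Open {A, B}: Z1→B 4·3=12, Z2→A 7·12=84, Z3→B 9·12=108, Z4→A 2·9=18.
Loads: A carries 21/28, B carries 15/19. Service 222; fixed 260; total 482.
Next best feasible plan costs 494.

Minimum total cost: 482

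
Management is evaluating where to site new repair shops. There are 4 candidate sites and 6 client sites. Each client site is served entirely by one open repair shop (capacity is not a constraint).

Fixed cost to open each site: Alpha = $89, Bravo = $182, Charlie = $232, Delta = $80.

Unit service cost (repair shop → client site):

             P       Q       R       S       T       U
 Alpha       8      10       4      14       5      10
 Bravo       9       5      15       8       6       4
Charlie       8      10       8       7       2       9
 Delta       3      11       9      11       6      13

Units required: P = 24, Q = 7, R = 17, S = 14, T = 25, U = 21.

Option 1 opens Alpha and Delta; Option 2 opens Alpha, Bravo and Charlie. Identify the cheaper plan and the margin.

Option 1 is cheaper by 162.

Option 1: {Alpha, Delta}: P→Delta 3·24=72, Q→Alpha 10·7=70, R→Alpha 4·17=68, S→Delta 11·14=154, T→Alpha 5·25=125, U→Alpha 10·21=210. Service 699; fixed 169; total 868.
Option 2: {Alpha, Bravo, Charlie}: P→Alpha 8·24=192, Q→Bravo 5·7=35, R→Alpha 4·17=68, S→Charlie 7·14=98, T→Charlie 2·25=50, U→Bravo 4·21=84. Service 527; fixed 503; total 1030.
Difference: |868 − 1030| = 162.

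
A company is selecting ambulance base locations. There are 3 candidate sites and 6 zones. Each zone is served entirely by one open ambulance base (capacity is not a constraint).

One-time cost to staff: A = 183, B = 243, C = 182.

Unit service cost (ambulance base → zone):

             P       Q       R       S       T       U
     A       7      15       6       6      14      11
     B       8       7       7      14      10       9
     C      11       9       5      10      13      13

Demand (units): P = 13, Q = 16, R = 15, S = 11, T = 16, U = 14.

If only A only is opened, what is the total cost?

Total cost: 1048

Each zone is assigned to its cheapest site among the open ones.
{A}: P→A 7·13=91, Q→A 15·16=240, R→A 6·15=90, S→A 6·11=66, T→A 14·16=224, U→A 11·14=154. Service 865; fixed 183; total 1048.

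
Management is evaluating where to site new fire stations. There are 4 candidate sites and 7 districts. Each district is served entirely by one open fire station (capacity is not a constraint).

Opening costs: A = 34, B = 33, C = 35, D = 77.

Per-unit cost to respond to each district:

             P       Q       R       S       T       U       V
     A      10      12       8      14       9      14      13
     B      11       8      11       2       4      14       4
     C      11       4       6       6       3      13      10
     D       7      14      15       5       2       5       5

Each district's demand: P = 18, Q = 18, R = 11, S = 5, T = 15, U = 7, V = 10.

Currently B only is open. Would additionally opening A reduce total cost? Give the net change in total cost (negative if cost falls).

Yes — net change −17 (cost falls by 17).

Current service cost with {B}: 671.
Adding A: each district re-picks its cheapest; new service cost 620, saving 51.
Extra fixed cost: 34. Net change = 34 − 51 = -17.
(Totals: 704 → 687.)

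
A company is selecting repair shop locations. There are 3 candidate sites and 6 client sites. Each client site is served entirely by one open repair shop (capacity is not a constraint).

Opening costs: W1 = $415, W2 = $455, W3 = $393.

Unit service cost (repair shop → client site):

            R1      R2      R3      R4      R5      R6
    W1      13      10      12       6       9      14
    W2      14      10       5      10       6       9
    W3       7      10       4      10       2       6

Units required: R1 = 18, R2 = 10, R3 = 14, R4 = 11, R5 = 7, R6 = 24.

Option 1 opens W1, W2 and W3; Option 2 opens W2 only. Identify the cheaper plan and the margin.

Option 2 is cheaper by 524.

Option 1: {W1, W2, W3}: R1→W3 7·18=126, R2→W1 10·10=100, R3→W3 4·14=56, R4→W1 6·11=66, R5→W3 2·7=14, R6→W3 6·24=144. Service 506; fixed 1263; total 1769.
Option 2: {W2}: R1→W2 14·18=252, R2→W2 10·10=100, R3→W2 5·14=70, R4→W2 10·11=110, R5→W2 6·7=42, R6→W2 9·24=216. Service 790; fixed 455; total 1245.
Difference: |1769 − 1245| = 524.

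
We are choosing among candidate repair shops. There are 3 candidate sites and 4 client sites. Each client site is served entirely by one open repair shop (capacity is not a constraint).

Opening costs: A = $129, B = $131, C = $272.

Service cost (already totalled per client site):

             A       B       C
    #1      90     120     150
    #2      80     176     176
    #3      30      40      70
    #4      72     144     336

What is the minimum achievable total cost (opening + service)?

For any fixed open set, each client site goes to its cheapest open site; total = fixed + service.
{A}: #1→A 90, #2→A 80, #3→A 30, #4→A 72. Service 272; fixed 129; total 401.
{A, B}: service 272 + fixed 260 = 532
{B}: #1→B 120, #2→B 176, #3→B 40, #4→B 144. Service 480; fixed 131; total 611.
{A, B, C}: #1→A 90, #2→A 80, #3→A 30, #4→A 72. Service 272; fixed 532; total 804.
No other subset beats 401.

Minimum total cost: 401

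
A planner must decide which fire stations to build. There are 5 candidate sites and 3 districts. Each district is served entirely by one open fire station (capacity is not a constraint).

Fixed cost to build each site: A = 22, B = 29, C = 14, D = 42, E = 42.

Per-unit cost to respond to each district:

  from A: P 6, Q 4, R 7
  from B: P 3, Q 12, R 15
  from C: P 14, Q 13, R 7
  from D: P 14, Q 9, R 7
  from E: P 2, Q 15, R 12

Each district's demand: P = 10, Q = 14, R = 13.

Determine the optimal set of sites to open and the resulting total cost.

For any fixed open set, each district goes to its cheapest open site; total = fixed + service.
{A, B}: P→B 3·10=30, Q→A 4·14=56, R→A 7·13=91. Service 177; fixed 51; total 228.
{A}: P→A 6·10=60, Q→A 4·14=56, R→A 7·13=91. Service 207; fixed 22; total 229.
{A, E}: P→E 2·10=20, Q→A 4·14=56, R→A 7·13=91. Service 167; fixed 64; total 231.
{A, B, C, D, E}: service 167 + fixed 149 = 316
No other subset beats 228.

Open A and B; minimum total cost 228.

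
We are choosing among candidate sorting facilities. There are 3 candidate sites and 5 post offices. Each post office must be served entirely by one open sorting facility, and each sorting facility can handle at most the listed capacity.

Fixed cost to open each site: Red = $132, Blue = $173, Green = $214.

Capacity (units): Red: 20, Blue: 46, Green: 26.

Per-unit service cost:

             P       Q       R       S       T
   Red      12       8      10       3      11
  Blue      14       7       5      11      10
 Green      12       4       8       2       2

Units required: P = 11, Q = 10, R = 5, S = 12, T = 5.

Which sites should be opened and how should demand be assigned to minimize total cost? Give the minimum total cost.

Open {Blue}: P→Blue 14·11=154, Q→Blue 7·10=70, R→Blue 5·5=25, S→Blue 11·12=132, T→Blue 10·5=50.
Loads: Blue carries 43/46. Service 431; fixed 173; total 604.
Next best feasible plan costs 614.

Minimum total cost: 604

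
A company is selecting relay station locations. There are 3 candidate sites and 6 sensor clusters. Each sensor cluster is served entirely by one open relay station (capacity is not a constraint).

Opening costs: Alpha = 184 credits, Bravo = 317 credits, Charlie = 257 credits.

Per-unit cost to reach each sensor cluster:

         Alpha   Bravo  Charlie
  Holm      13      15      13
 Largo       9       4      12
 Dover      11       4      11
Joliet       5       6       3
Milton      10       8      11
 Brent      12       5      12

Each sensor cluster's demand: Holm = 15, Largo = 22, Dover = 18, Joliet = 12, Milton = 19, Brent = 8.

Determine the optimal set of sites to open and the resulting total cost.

For any fixed open set, each sensor cluster goes to its cheapest open site; total = fixed + service.
{Bravo}: Holm→Bravo 15·15=225, Largo→Bravo 4·22=88, Dover→Bravo 4·18=72, Joliet→Bravo 6·12=72, Milton→Bravo 8·19=152, Brent→Bravo 5·8=40. Service 649; fixed 317; total 966.
{Alpha, Bravo}: service 607 + fixed 501 = 1108
{Alpha}: service 937 + fixed 184 = 1121
{Alpha, Bravo, Charlie}: service 583 + fixed 758 = 1341
No other subset beats 966.

Open Bravo only; minimum total cost 966.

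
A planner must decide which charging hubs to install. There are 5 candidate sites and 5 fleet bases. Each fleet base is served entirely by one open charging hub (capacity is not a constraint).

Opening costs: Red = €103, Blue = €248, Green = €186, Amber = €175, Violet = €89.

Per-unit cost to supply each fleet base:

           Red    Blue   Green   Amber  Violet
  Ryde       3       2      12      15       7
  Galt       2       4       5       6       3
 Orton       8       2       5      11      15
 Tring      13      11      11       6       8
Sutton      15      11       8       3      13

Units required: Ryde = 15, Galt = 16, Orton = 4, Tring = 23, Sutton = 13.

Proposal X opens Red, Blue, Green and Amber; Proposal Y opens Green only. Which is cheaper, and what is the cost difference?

Proposal Y is cheaper by 136.

Proposal X: {Red, Blue, Green, Amber}: Ryde→Blue 2·15=30, Galt→Red 2·16=32, Orton→Blue 2·4=8, Tring→Amber 6·23=138, Sutton→Amber 3·13=39. Service 247; fixed 712; total 959.
Proposal Y: {Green}: Ryde→Green 12·15=180, Galt→Green 5·16=80, Orton→Green 5·4=20, Tring→Green 11·23=253, Sutton→Green 8·13=104. Service 637; fixed 186; total 823.
Difference: |959 − 823| = 136.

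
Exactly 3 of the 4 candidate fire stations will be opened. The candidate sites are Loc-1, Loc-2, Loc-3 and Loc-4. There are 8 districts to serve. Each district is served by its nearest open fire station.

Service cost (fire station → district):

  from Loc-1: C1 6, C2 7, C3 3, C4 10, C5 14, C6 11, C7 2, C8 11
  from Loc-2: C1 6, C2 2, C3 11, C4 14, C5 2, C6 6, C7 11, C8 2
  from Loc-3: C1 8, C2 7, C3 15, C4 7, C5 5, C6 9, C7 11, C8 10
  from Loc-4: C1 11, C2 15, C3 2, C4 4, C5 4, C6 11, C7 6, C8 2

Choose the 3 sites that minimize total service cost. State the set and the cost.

With exactly 3 open, each district uses its cheapest among the chosen.
{Loc-1, Loc-2, Loc-4}: C1→Loc-1 6, C2→Loc-2 2, C3→Loc-4 2, C4→Loc-4 4, C5→Loc-2 2, C6→Loc-2 6, C7→Loc-1 2, C8→Loc-2 2. Service cost 26.
{Loc-1, Loc-2, Loc-3}: service cost 30
{Loc-2, Loc-3, Loc-4}: service cost 30
Among all 4 size-3 choices, {Loc-1, Loc-2, Loc-4} is lowest.

Choose Loc-1, Loc-2 and Loc-4; total service cost 26.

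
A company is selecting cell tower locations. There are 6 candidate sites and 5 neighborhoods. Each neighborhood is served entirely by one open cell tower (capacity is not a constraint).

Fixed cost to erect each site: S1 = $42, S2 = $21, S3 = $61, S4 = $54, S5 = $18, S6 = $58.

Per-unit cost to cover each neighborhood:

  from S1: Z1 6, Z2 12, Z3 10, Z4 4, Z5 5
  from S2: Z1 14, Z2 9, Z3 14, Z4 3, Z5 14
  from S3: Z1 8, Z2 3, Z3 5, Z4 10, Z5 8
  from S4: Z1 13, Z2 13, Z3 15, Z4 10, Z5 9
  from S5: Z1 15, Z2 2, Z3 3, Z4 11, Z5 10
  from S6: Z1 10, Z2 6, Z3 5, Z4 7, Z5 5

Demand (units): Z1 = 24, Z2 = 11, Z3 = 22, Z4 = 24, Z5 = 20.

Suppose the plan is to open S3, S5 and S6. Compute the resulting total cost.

Each neighborhood is assigned to its cheapest site among the open ones.
{S3, S5, S6}: Z1→S3 8·24=192, Z2→S5 2·11=22, Z3→S5 3·22=66, Z4→S6 7·24=168, Z5→S6 5·20=100. Service 548; fixed 137; total 685.

Total cost: 685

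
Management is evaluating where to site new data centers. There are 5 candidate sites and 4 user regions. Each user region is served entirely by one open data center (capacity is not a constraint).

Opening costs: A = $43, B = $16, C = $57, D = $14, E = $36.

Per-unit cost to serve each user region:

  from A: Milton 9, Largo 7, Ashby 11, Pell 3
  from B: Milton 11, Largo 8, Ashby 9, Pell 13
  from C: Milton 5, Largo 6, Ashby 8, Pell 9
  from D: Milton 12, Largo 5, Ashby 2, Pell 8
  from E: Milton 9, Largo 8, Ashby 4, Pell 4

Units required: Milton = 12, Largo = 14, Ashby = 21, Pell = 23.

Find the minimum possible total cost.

Minimum total cost: 346

For any fixed open set, each user region goes to its cheapest open site; total = fixed + service.
{A, D}: Milton→A 9·12=108, Largo→D 5·14=70, Ashby→D 2·21=42, Pell→A 3·23=69. Service 289; fixed 57; total 346.
{A, C, D}: Milton→C 5·12=60, Largo→D 5·14=70, Ashby→D 2·21=42, Pell→A 3·23=69. Service 241; fixed 114; total 355.
{A, B, D}: Milton→A 9·12=108, Largo→D 5·14=70, Ashby→D 2·21=42, Pell→A 3·23=69. Service 289; fixed 73; total 362.
{A, B, C, D, E}: Milton→C 5·12=60, Largo→D 5·14=70, Ashby→D 2·21=42, Pell→A 3·23=69. Service 241; fixed 166; total 407.
No other subset beats 346.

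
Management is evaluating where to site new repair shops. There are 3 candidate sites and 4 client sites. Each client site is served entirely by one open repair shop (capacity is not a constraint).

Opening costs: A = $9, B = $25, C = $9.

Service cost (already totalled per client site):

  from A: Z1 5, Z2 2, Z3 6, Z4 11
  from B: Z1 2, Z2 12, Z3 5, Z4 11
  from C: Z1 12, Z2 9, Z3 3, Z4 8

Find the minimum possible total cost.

Minimum total cost: 33

For any fixed open set, each client site goes to its cheapest open site; total = fixed + service.
{A}: Z1→A 5, Z2→A 2, Z3→A 6, Z4→A 11. Service 24; fixed 9; total 33.
{A, C}: service 18 + fixed 18 = 36
{C}: service 32 + fixed 9 = 41
{A, B, C}: service 15 + fixed 43 = 58
(All 7 nonempty subsets were checked; A only is lowest.)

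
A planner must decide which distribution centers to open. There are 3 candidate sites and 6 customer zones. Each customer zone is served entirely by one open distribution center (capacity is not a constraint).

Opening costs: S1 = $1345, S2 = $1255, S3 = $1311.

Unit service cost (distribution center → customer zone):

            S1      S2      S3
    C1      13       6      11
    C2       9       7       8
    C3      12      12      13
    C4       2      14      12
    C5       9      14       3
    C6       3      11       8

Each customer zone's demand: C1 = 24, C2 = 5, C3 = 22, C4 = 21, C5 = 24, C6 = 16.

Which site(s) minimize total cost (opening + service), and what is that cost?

For any fixed open set, each customer zone goes to its cheapest open site; total = fixed + service.
{S1}: C1→S1 13·24=312, C2→S1 9·5=45, C3→S1 12·22=264, C4→S1 2·21=42, C5→S1 9·24=216, C6→S1 3·16=48. Service 927; fixed 1345; total 2272.
{S3}: service 1042 + fixed 1311 = 2353
{S2}: service 1249 + fixed 1255 = 2504
{S1, S2, S3}: service 605 + fixed 3911 = 4516
No other subset beats 2272.

Open S1 only; minimum total cost 2272.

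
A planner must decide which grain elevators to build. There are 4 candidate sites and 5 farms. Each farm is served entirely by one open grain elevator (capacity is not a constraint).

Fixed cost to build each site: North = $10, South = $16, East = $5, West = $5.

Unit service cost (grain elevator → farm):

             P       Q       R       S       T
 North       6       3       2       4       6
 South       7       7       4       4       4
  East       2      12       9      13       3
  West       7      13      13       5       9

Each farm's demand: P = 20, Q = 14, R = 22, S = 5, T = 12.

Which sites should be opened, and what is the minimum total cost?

Open North and East; minimum total cost 197.

For any fixed open set, each farm goes to its cheapest open site; total = fixed + service.
{North, East}: P→East 2·20=40, Q→North 3·14=42, R→North 2·22=44, S→North 4·5=20, T→East 3·12=36. Service 182; fixed 15; total 197.
{North, East, West}: P→East 2·20=40, Q→North 3·14=42, R→North 2·22=44, S→North 4·5=20, T→East 3·12=36. Service 182; fixed 20; total 202.
{North, South, East}: P→East 2·20=40, Q→North 3·14=42, R→North 2·22=44, S→North 4·5=20, T→East 3·12=36. Service 182; fixed 31; total 213.
{North, South, East, West}: P→East 2·20=40, Q→North 3·14=42, R→North 2·22=44, S→North 4·5=20, T→East 3·12=36. Service 182; fixed 36; total 218.
No other subset beats 197.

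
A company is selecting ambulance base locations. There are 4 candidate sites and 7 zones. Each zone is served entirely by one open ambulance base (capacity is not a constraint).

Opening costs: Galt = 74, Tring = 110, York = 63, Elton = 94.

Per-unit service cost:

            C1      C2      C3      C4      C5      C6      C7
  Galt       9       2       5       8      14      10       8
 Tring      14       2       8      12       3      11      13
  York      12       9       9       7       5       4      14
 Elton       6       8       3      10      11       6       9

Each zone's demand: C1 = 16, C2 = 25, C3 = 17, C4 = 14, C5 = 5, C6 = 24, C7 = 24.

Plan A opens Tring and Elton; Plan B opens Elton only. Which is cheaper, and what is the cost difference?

Plan A: {Tring, Elton}: C1→Elton 6·16=96, C2→Tring 2·25=50, C3→Elton 3·17=51, C4→Elton 10·14=140, C5→Tring 3·5=15, C6→Elton 6·24=144, C7→Elton 9·24=216. Service 712; fixed 204; total 916.
Plan B: {Elton}: C1→Elton 6·16=96, C2→Elton 8·25=200, C3→Elton 3·17=51, C4→Elton 10·14=140, C5→Elton 11·5=55, C6→Elton 6·24=144, C7→Elton 9·24=216. Service 902; fixed 94; total 996.
Difference: |916 − 996| = 80.

Plan A is cheaper by 80.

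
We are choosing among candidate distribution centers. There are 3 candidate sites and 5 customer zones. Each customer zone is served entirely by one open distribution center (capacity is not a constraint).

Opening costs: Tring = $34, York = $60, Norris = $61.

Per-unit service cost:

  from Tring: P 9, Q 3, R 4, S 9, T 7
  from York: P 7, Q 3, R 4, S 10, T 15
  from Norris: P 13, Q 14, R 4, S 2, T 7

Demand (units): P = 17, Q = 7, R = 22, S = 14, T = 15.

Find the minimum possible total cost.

For any fixed open set, each customer zone goes to its cheapest open site; total = fixed + service.
{York, Norris}: P→York 7·17=119, Q→York 3·7=21, R→York 4·22=88, S→Norris 2·14=28, T→Norris 7·15=105. Service 361; fixed 121; total 482.
{Tring, Norris}: service 395 + fixed 95 = 490
{Tring, York, Norris}: service 361 + fixed 155 = 516
{Tring}: P→Tring 9·17=153, Q→Tring 3·7=21, R→Tring 4·22=88, S→Tring 9·14=126, T→Tring 7·15=105. Service 493; fixed 34; total 527.
(All 7 nonempty subsets were checked; York and Norris is lowest.)

Minimum total cost: 482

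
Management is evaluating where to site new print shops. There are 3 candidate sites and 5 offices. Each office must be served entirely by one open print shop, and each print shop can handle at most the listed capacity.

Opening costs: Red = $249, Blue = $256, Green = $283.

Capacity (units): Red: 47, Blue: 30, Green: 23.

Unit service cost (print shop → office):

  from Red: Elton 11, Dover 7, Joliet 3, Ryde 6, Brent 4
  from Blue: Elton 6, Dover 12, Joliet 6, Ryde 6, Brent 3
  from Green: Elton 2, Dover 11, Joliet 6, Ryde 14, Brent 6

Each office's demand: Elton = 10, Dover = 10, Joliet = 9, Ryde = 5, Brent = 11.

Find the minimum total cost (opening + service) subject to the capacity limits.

Open {Red}: Elton→Red 11·10=110, Dover→Red 7·10=70, Joliet→Red 3·9=27, Ryde→Red 6·5=30, Brent→Red 4·11=44.
Loads: Red carries 45/47. Service 281; fixed 249; total 530.
Next best feasible plan costs 723.

Minimum total cost: 530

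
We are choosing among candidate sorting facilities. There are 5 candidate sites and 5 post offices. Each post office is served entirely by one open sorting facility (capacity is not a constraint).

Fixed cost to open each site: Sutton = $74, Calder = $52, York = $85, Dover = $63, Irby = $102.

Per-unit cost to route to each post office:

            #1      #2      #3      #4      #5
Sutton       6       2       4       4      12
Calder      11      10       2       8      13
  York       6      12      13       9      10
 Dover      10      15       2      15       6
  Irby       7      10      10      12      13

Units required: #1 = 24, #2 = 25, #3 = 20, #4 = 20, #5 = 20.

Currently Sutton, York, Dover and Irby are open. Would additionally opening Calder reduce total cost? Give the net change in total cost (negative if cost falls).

No — net change +52 (cost rises by 52).

Current service cost with {Sutton, York, Dover, Irby}: 434.
Adding Calder: each post office re-picks its cheapest; new service cost 434, saving 0.
Extra fixed cost: 52. Net change = 52 − 0 = 52.
(Totals: 758 → 810.)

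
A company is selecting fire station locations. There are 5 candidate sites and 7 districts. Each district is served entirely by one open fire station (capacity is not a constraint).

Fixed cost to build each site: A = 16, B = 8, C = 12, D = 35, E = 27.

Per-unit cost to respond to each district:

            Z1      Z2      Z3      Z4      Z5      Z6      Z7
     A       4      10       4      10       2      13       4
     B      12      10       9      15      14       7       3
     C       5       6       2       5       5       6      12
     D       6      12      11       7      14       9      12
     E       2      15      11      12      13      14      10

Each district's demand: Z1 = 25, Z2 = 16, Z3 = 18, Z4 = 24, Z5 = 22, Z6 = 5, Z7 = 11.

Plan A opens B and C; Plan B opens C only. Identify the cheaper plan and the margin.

Plan A is cheaper by 91.

Plan A: {B, C}: Z1→C 5·25=125, Z2→C 6·16=96, Z3→C 2·18=36, Z4→C 5·24=120, Z5→C 5·22=110, Z6→C 6·5=30, Z7→B 3·11=33. Service 550; fixed 20; total 570.
Plan B: {C}: Z1→C 5·25=125, Z2→C 6·16=96, Z3→C 2·18=36, Z4→C 5·24=120, Z5→C 5·22=110, Z6→C 6·5=30, Z7→C 12·11=132. Service 649; fixed 12; total 661.
Difference: |570 − 661| = 91.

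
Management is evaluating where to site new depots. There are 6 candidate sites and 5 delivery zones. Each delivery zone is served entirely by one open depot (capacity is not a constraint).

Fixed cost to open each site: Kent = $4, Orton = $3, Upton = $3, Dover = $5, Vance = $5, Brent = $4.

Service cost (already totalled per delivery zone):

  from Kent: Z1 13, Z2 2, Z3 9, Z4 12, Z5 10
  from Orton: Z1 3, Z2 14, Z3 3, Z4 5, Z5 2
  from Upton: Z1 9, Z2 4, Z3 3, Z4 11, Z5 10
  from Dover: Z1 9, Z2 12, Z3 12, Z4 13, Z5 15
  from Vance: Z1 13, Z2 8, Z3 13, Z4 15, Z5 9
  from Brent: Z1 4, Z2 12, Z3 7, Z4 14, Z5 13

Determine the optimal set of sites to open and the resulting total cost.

For any fixed open set, each delivery zone goes to its cheapest open site; total = fixed + service.
{Kent, Orton}: Z1→Orton 3, Z2→Kent 2, Z3→Orton 3, Z4→Orton 5, Z5→Orton 2. Service 15; fixed 7; total 22.
{Orton, Upton}: service 17 + fixed 6 = 23
{Kent, Orton, Upton}: Z1→Orton 3, Z2→Kent 2, Z3→Orton 3, Z4→Orton 5, Z5→Orton 2. Service 15; fixed 10; total 25.
{Kent, Orton, Upton, Dover, Vance, Brent}: Z1→Orton 3, Z2→Kent 2, Z3→Orton 3, Z4→Orton 5, Z5→Orton 2. Service 15; fixed 24; total 39.
No other subset beats 22.

Open Kent and Orton; minimum total cost 22.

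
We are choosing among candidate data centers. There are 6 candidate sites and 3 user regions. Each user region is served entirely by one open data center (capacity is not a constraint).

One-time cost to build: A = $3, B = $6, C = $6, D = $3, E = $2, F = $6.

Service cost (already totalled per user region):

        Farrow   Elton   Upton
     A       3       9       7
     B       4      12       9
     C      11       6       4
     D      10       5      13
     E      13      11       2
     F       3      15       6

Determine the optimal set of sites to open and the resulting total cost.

For any fixed open set, each user region goes to its cheapest open site; total = fixed + service.
{A, D, E}: Farrow→A 3, Elton→D 5, Upton→E 2. Service 10; fixed 8; total 18.
{A, E}: Farrow→A 3, Elton→A 9, Upton→E 2. Service 14; fixed 5; total 19.
{A, D}: service 15 + fixed 6 = 21
{A, B, C, D, E, F}: service 10 + fixed 26 = 36
No other subset beats 18.

Open A, D and E; minimum total cost 18.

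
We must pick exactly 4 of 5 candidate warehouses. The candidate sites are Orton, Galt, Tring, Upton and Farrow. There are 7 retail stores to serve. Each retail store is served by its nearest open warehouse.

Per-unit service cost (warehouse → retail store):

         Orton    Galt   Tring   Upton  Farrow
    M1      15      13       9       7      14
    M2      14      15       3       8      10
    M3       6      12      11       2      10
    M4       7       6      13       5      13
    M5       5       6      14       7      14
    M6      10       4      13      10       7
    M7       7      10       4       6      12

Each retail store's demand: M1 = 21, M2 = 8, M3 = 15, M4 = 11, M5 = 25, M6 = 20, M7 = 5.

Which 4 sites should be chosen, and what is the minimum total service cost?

With exactly 4 open, each retail store uses its cheapest among the chosen.
{Orton, Galt, Tring, Upton}: M1→Upton 7·21=147, M2→Tring 3·8=24, M3→Upton 2·15=30, M4→Upton 5·11=55, M5→Orton 5·25=125, M6→Galt 4·20=80, M7→Tring 4·5=20. Service cost 481.
{Galt, Tring, Upton, Farrow}: service cost 506
{Orton, Galt, Upton, Farrow}: service cost 531
Among all 5 size-4 choices, {Orton, Galt, Tring, Upton} is lowest.

Choose Orton, Galt, Tring and Upton; total service cost 481.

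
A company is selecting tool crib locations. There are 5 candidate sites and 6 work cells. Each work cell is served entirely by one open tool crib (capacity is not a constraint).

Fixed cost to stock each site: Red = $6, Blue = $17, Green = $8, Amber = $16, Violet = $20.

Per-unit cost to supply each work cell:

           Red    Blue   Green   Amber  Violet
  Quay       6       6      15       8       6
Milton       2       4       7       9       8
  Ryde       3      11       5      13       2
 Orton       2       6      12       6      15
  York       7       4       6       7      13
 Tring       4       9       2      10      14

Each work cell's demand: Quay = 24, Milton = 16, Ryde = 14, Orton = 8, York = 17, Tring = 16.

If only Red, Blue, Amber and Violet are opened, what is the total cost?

Each work cell is assigned to its cheapest site among the open ones.
{Red, Blue, Amber, Violet}: Quay→Red 6·24=144, Milton→Red 2·16=32, Ryde→Violet 2·14=28, Orton→Red 2·8=16, York→Blue 4·17=68, Tring→Red 4·16=64. Service 352; fixed 59; total 411.

Total cost: 411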